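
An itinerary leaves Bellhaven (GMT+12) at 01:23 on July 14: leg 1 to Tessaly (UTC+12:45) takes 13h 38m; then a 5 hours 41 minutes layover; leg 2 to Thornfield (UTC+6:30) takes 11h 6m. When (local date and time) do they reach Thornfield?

02:18 on July 15

Convert departure to UTC: 01:23 − 12:00 = 13:23 UTC on Jul 13.
Add 13 hours and 38 minutes leg 1 → 03:01 UTC (Jul 14).
Add 5 hours 41 minutes layover in Tessaly → 08:42 UTC.
Add 11 hours 6 minutes leg 2 → 19:48 UTC.
Thornfield is UTC+6:30, so local arrival = 19:48 + 6:30 = 02:18 on Jul 15.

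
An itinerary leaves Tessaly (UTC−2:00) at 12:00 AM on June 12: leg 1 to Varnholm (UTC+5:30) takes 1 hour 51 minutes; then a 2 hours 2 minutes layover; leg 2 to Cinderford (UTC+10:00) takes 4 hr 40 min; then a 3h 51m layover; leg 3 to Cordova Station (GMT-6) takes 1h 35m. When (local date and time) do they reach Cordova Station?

Convert departure to UTC: 12:00 AM + 2:00 = 2:00 AM UTC on Jun 12.
Add 1 hour and 51 minutes leg 1 → 3:51 AM UTC.
Add 2 hours 2 minutes layover in Varnholm → 5:53 AM UTC.
Add 4 hours 40 minutes leg 2 → 10:33 AM UTC.
Add 3 hours and 51 minutes layover in Cinderford → 2:24 PM UTC.
Add 1 hour and 35 minutes leg 3 → 3:59 PM UTC.
Cordova Station is UTC−6:00, so local arrival = 3:59 PM − 6:00 = 9:59 AM on Jun 12.

9:59 AM on June 12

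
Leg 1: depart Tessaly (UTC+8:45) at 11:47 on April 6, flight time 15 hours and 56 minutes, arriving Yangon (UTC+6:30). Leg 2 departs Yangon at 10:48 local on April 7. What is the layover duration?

Convert departure to UTC: 11:47 − 8:45 = 03:02 UTC on Apr 6.
Add 15 hours 56 minutes flight time → 18:58 UTC.
Yangon is UTC+6:30, so local arrival = 18:58 + 6:30 = 01:28 on Apr 7.
Layover = 10:48 − 01:28 = 9 hours 20 minutes.

9 hours 20 minutes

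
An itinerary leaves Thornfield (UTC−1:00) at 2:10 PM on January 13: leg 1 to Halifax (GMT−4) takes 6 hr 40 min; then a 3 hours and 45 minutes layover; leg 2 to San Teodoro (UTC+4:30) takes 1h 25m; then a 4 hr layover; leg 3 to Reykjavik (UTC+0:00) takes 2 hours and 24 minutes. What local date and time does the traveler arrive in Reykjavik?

Convert departure to UTC: 2:10 PM + 1:00 = 3:10 PM UTC on Jan 13.
Add 6 hours 40 minutes leg 1 → 9:50 PM UTC.
Add 3 hours and 45 minutes layover in Halifax → 1:35 AM UTC (Jan 14).
Add 1 hour and 25 minutes leg 2 → 3:00 AM UTC.
Add 4 hours layover in San Teodoro → 7:00 AM UTC.
Add 2 hours and 24 minutes leg 3 → 9:24 AM UTC.
Reykjavik is UTC+0, so local arrival is the same: 9:24 AM on Jan 14.

9:24 AM on January 14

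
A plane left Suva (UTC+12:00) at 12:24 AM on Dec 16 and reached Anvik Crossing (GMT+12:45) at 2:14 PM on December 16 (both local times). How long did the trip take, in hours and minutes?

Departure in UTC: 12:24 AM − 12:00 = 12:24 PM on Dec 15.
Arrival in UTC: 2:14 PM − 12:45 = 1:29 AM on Dec 16.
Elapsed = 1:29 AM − 12:24 PM (+1 day) = 13 hours 5 minutes.

13 hours 5 minutes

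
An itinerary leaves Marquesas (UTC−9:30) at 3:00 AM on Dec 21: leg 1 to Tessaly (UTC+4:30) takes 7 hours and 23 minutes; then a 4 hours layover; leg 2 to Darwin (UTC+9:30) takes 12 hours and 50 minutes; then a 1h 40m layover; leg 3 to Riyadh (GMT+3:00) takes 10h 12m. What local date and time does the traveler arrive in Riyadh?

3:35 AM on December 23

Convert departure to UTC: 3:00 AM + 9:30 = 12:30 PM UTC on Dec 21.
Add 7 hours 23 minutes leg 1 → 7:53 PM UTC.
Add 4 hours layover in Tessaly → 11:53 PM UTC.
Add 12 hours and 50 minutes leg 2 → 12:43 PM UTC (Dec 22).
Add 1 hour 40 minutes layover in Darwin → 2:23 PM UTC.
Add 10 hours 12 minutes leg 3 → 12:35 AM UTC (Dec 23).
Riyadh is UTC+3:00, so local arrival = 12:35 AM + 3:00 = 3:35 AM on Dec 23.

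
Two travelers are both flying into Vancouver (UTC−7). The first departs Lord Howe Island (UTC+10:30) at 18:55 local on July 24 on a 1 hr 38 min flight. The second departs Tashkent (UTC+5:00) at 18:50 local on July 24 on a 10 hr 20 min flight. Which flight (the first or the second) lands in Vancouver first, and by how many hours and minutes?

the first, by 14 hours 7 minutes

Flight 1 in UTC: 18:55 − 10:30 = 08:25 on Jul 24.
+1 hour 38 minutes → arrive 10:03 UTC on Jul 24.
Flight 2 in UTC: 18:50 − 5:00 = 13:50 on Jul 24.
+10 hours 20 minutes → arrive 00:10 UTC on Jul 25.
Flight 1 lands earlier by 14 hours 7 minutes.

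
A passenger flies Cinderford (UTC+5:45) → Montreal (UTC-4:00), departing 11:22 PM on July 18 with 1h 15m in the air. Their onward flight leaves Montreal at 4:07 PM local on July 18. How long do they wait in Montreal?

Convert departure to UTC: 11:22 PM − 5:45 = 5:37 PM UTC on Jul 18.
Add 1 hour 15 minutes flight time → 6:52 PM UTC.
Montreal is UTC−4:00, so local arrival = 6:52 PM − 4:00 = 2:52 PM on Jul 18.
Layover = 4:07 PM − 2:52 PM = 1 hour 15 minutes.

1 hour 15 minutes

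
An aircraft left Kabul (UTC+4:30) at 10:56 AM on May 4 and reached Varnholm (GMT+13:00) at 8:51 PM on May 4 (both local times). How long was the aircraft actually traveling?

Departure in UTC: 10:56 AM − 4:30 = 6:26 AM on May 4.
Arrival in UTC: 8:51 PM − 13:00 = 7:51 AM on May 4.
Elapsed = 7:51 AM − 6:26 AM = 1 hour 25 minutes.

1 hour 25 minutes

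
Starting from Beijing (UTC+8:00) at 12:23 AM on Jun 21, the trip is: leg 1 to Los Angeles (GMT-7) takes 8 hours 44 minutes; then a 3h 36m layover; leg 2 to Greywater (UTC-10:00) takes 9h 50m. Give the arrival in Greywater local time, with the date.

4:33 AM on June 21

Convert departure to UTC: 12:23 AM − 8:00 = 4:23 PM UTC on Jun 20.
Add 8 hours 44 minutes leg 1 → 1:07 AM UTC (Jun 21).
Add 3 hours and 36 minutes layover in Los Angeles → 4:43 AM UTC.
Add 9 hours and 50 minutes leg 2 → 2:33 PM UTC.
Greywater is UTC−10:00, so local arrival = 2:33 PM − 10:00 = 4:33 AM on Jun 21.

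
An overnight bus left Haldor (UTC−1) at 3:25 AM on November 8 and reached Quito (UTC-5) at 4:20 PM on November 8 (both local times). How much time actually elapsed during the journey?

Departure in UTC: 3:25 AM + 1:00 = 4:25 AM on Nov 8.
Arrival in UTC: 4:20 PM + 5:00 = 9:20 PM on Nov 8.
Elapsed = 9:20 PM − 4:25 AM = 16 hours 55 minutes.

16 hours 55 minutes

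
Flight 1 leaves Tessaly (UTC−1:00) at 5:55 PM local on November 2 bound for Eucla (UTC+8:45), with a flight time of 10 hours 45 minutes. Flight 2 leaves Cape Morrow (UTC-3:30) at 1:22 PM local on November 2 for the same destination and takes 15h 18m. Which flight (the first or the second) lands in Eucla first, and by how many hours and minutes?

Flight 1 in UTC: 5:55 PM + 1:00 = 6:55 PM on Nov 2.
+10 hours 45 minutes → arrive 5:40 AM UTC on Nov 3.
Flight 2 in UTC: 1:22 PM + 3:30 = 4:52 PM on Nov 2.
+15 hours 18 minutes → arrive 8:10 AM UTC on Nov 3.
Flight 1 lands earlier by 2 hours 30 minutes.

the first, by 2 hours 30 minutes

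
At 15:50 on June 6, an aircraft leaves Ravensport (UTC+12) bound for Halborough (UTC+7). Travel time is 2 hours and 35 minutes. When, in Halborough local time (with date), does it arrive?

Convert departure to UTC: 15:50 − 12:00 = 03:50 UTC on Jun 6.
Add 2 hours 35 minutes travel time → 06:25 UTC.
Halborough is UTC+7:00, so local arrival = 06:25 + 7:00 = 13:25 on Jun 6.

13:25 on June 6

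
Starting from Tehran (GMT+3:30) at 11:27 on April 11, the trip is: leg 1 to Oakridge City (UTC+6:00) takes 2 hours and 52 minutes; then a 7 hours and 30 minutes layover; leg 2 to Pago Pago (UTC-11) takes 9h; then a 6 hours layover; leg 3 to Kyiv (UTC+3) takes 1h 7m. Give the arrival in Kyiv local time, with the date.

13:26 on Apr 12

Convert departure to UTC: 11:27 − 3:30 = 07:57 UTC on Apr 11.
Add 2 hours and 52 minutes leg 1 → 10:49 UTC.
Add 7 hours and 30 minutes layover in Oakridge City → 18:19 UTC.
Add 9 hours leg 2 → 03:19 UTC (Apr 12).
Add 6 hours layover in Pago Pago → 09:19 UTC.
Add 1 hour 7 minutes leg 3 → 10:26 UTC.
Kyiv is UTC+3:00, so local arrival = 10:26 + 3:00 = 13:26 on Apr 12.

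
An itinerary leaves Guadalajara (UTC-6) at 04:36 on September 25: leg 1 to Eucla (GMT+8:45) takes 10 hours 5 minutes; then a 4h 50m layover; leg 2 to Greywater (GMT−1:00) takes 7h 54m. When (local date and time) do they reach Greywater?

Convert departure to UTC: 04:36 + 6:00 = 10:36 UTC on Sep 25.
Add 10 hours and 5 minutes leg 1 → 20:41 UTC.
Add 4 hours 50 minutes layover in Eucla → 01:31 UTC (Sep 26).
Add 7 hours and 54 minutes leg 2 → 09:25 UTC.
Greywater is UTC−1:00, so local arrival = 09:25 − 1:00 = 08:25 on Sep 26.

08:25 on Sep 26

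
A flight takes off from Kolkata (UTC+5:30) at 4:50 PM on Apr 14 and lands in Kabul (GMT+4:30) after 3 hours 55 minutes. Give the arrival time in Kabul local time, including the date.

7:45 PM on Apr 14

Kabul is 1:00 behind Kolkata.
After 3 hours 55 minutes it is 8:45 PM in Kolkata.
Shift by the zone difference: 8:45 PM − 1:00 = 7:45 PM on Apr 14 in Kabul.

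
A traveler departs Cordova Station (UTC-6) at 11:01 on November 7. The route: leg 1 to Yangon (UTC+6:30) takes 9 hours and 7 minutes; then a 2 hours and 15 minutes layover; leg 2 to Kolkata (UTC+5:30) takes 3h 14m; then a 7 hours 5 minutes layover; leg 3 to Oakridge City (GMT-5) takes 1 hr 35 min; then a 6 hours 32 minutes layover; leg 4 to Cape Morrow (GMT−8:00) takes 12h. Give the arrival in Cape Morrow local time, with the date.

Convert departure to UTC: 11:01 + 6:00 = 17:01 UTC on Nov 7.
Add 9 hours and 7 minutes leg 1 → 02:08 UTC (Nov 8).
Add 2 hours 15 minutes layover in Yangon → 04:23 UTC.
Add 3 hours 14 minutes leg 2 → 07:37 UTC.
Add 7 hours and 5 minutes layover in Kolkata → 14:42 UTC.
Add 1 hour 35 minutes leg 3 → 16:17 UTC.
Add 6 hours 32 minutes layover in Oakridge City → 22:49 UTC.
Add 12 hours leg 4 → 10:49 UTC (Nov 9).
Cape Morrow is UTC−8:00, so local arrival = 10:49 − 8:00 = 02:49 on Nov 9.

02:49 on November 9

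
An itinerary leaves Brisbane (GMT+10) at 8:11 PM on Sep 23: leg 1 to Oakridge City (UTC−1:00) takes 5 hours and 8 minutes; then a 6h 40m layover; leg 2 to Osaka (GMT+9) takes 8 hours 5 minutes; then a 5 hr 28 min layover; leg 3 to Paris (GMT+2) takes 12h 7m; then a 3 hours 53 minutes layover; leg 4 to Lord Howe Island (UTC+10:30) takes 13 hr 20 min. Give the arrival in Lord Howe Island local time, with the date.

3:22 AM on September 26

Convert departure to UTC: 8:11 PM − 10:00 = 10:11 AM UTC on Sep 23.
Add 5 hours and 8 minutes leg 1 → 3:19 PM UTC.
Add 6 hours 40 minutes layover in Oakridge City → 9:59 PM UTC.
Add 8 hours 5 minutes leg 2 → 6:04 AM UTC (Sep 24).
Add 5 hours 28 minutes layover in Osaka → 11:32 AM UTC.
Add 12 hours and 7 minutes leg 3 → 11:39 PM UTC.
Add 3 hours 53 minutes layover in Paris → 3:32 AM UTC (Sep 25).
Add 13 hours and 20 minutes leg 4 → 4:52 PM UTC.
Lord Howe Island is UTC+10:30, so local arrival = 4:52 PM + 10:30 = 3:22 AM on Sep 26.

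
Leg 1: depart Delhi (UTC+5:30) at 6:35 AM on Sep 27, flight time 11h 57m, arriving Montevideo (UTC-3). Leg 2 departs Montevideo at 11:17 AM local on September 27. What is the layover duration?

1 hour 15 minutes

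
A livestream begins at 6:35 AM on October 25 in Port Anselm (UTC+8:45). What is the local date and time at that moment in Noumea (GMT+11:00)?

8:50 AM on Oct 25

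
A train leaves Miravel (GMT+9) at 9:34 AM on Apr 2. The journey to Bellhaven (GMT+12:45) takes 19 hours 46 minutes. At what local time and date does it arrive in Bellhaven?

Bellhaven is 3:45 ahead of Miravel.
After 19 hours 46 minutes it is 5:20 AM (Apr 3) in Miravel.
Shift by the zone difference: 5:20 AM + 3:45 = 9:05 AM on Apr 3 in Bellhaven.

9:05 AM on April 3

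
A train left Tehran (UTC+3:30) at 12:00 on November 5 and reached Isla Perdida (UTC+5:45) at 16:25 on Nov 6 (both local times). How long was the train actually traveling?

Departure in UTC: 12:00 − 3:30 = 08:30 on Nov 5.
Arrival in UTC: 16:25 − 5:45 = 10:40 on Nov 6.
Elapsed = 10:40 − 08:30 (+1 day) = 26 hours 10 minutes.

26 hours 10 minutes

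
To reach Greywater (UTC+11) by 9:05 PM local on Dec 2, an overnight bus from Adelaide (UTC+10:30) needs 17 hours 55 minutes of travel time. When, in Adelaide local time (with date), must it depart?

2:40 AM on December 2

Target arrival in UTC: 9:05 PM − 11:00 = 10:05 AM on Dec 2.
Subtract 17 hours and 55 minutes → departure 4:10 PM UTC on Dec 1.
Adelaide is UTC+10:30: 4:10 PM + 10:30 = 2:40 AM on Dec 2.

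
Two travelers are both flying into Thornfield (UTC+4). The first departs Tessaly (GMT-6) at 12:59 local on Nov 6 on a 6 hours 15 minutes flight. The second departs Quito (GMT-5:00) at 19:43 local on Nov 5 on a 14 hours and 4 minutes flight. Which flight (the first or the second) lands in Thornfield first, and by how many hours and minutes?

the second, by 10 hours 27 minutes

Flight 1 in UTC: 12:59 + 6:00 = 18:59 on Nov 6.
+6 hours and 15 minutes → arrive 01:14 UTC on Nov 7.
Flight 2 in UTC: 19:43 + 5:00 = 00:43 on Nov 6.
+14 hours 4 minutes → arrive 14:47 UTC on Nov 6.
Flight 2 lands earlier by 10 hours 27 minutes.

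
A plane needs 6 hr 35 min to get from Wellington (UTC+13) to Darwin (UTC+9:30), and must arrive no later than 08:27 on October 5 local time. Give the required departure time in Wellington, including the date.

Target arrival in UTC: 08:27 − 9:30 = 22:57 on Oct 4.
Subtract 6 hours and 35 minutes → departure 16:22 UTC on Oct 4.
Wellington is UTC+13:00: 16:22 + 13:00 = 05:22 on Oct 5.

05:22 on Oct 5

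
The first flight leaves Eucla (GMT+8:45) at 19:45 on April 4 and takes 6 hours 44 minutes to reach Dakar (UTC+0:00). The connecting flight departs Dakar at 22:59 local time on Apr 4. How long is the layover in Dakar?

5 hours 15 minutes

Convert departure to UTC: 19:45 − 8:45 = 11:00 UTC on Apr 4.
Add 6 hours and 44 minutes flight time → 17:44 UTC.
Dakar is UTC+0, so local arrival is the same: 17:44 on Apr 4.
Layover = 22:59 − 17:44 = 5 hours 15 minutes.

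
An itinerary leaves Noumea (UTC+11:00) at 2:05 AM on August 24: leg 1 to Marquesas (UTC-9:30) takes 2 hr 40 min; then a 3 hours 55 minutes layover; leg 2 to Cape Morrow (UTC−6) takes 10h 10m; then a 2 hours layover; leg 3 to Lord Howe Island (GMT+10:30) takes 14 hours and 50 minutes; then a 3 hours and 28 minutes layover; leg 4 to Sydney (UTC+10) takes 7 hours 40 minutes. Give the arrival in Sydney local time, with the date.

Convert departure to UTC: 2:05 AM − 11:00 = 3:05 PM UTC on Aug 23.
Add 2 hours 40 minutes leg 1 → 5:45 PM UTC.
Add 3 hours and 55 minutes layover in Marquesas → 9:40 PM UTC.
Add 10 hours 10 minutes leg 2 → 7:50 AM UTC (Aug 24).
Add 2 hours layover in Cape Morrow → 9:50 AM UTC.
Add 14 hours 50 minutes leg 3 → 12:40 AM UTC (Aug 25).
Add 3 hours and 28 minutes layover in Lord Howe Island → 4:08 AM UTC.
Add 7 hours 40 minutes leg 4 → 11:48 AM UTC.
Sydney is UTC+10:00, so local arrival = 11:48 AM + 10:00 = 9:48 PM on Aug 25.

9:48 PM on August 25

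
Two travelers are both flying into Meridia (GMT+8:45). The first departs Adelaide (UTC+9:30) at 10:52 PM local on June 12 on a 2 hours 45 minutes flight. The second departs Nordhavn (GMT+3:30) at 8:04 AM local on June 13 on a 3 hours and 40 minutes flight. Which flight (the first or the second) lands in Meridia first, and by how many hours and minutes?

the first, by 16 hours 7 minutes

Flight 1 in UTC: 10:52 PM − 9:30 = 1:22 PM on Jun 12.
+2 hours and 45 minutes → arrive 4:07 PM UTC on Jun 12.
Flight 2 in UTC: 8:04 AM − 3:30 = 4:34 AM on Jun 13.
+3 hours 40 minutes → arrive 8:14 AM UTC on Jun 13.
Flight 1 lands earlier by 16 hours 7 minutes.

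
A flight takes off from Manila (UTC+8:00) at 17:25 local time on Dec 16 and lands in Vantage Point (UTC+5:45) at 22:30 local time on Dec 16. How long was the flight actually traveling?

7 hours 20 minutes

Departure in UTC: 17:25 − 8:00 = 09:25 on Dec 16.
Arrival in UTC: 22:30 − 5:45 = 16:45 on Dec 16.
Elapsed = 16:45 − 09:25 = 7 hours 20 minutes.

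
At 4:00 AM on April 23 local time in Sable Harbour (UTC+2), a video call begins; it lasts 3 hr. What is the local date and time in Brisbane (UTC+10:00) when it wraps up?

Brisbane is 8:00 ahead of Sable Harbour.
After 3 hours it is 7:00 AM in Sable Harbour.
Shift by the zone difference: 7:00 AM + 8:00 = 3:00 PM on Apr 23 in Brisbane.

3:00 PM on April 23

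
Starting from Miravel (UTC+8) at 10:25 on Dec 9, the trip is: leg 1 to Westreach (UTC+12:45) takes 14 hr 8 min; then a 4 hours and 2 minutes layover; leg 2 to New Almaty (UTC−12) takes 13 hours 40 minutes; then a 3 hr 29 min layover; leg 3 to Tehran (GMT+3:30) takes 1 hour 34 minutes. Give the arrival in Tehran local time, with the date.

Convert departure to UTC: 10:25 − 8:00 = 02:25 UTC on Dec 9.
Add 14 hours 8 minutes leg 1 → 16:33 UTC.
Add 4 hours and 2 minutes layover in Westreach → 20:35 UTC.
Add 13 hours and 40 minutes leg 2 → 10:15 UTC (Dec 10).
Add 3 hours and 29 minutes layover in New Almaty → 13:44 UTC.
Add 1 hour 34 minutes leg 3 → 15:18 UTC.
Tehran is UTC+3:30, so local arrival = 15:18 + 3:30 = 18:48 on Dec 10.

18:48 on December 10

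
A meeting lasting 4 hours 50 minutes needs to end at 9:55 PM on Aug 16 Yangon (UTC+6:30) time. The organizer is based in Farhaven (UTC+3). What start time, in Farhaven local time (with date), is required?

1:35 PM on August 16

Target end time in UTC: 9:55 PM − 6:30 = 3:25 PM on Aug 16.
Subtract 4 hours and 50 minutes → start 10:35 AM UTC on Aug 16.
Farhaven is UTC+3:00: 10:35 AM + 3:00 = 1:35 PM on Aug 16.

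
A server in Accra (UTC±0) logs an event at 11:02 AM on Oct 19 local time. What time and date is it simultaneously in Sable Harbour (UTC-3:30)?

Accra is UTC+0 so that is 11:02 AM UTC.
Sable Harbour is UTC−3:30: 11:02 AM − 3:30 = 7:32 AM on Oct 19.

7:32 AM on October 19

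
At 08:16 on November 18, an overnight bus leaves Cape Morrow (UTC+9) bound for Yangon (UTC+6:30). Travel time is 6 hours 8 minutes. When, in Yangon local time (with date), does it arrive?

Yangon is 2:30 behind Cape Morrow.
After 6 hours 8 minutes it is 14:24 in Cape Morrow.
Shift by the zone difference: 14:24 − 2:30 = 11:54 on Nov 18 in Yangon.

11:54 on Nov 18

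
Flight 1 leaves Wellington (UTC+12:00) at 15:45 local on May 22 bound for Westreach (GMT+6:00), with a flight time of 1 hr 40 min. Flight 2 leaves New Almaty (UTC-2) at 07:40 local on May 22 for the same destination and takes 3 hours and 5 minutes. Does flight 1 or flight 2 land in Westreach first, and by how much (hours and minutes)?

the first, by 7 hours 20 minutes

Flight 1 in UTC: 15:45 − 12:00 = 03:45 on May 22.
+1 hour and 40 minutes → arrive 05:25 UTC on May 22.
Flight 2 in UTC: 07:40 + 2:00 = 09:40 on May 22.
+3 hours and 5 minutes → arrive 12:45 UTC on May 22.
Flight 1 lands earlier by 7 hours 20 minutes.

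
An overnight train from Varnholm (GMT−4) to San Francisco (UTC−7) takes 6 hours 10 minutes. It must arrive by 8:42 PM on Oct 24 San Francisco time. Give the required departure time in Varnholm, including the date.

5:32 PM on Oct 24

Target arrival in UTC: 8:42 PM + 7:00 = 3:42 AM on Oct 25.
Subtract 6 hours and 10 minutes → departure 9:32 PM UTC on Oct 24.
Varnholm is UTC−4:00: 9:32 PM − 4:00 = 5:32 PM on Oct 24.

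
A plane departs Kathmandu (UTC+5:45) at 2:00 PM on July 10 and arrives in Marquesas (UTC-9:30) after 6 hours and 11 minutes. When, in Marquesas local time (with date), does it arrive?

4:56 AM on July 10

Convert departure to UTC: 2:00 PM − 5:45 = 8:15 AM UTC on Jul 10.
Add 6 hours 11 minutes travel time → 2:26 PM UTC.
Marquesas is UTC−9:30, so local arrival = 2:26 PM − 9:30 = 4:56 AM on Jul 10.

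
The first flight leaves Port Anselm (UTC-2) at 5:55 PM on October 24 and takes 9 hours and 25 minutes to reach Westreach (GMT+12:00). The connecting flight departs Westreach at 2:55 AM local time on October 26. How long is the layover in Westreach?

9 hours 35 minutes

Convert departure to UTC: 5:55 PM + 2:00 = 7:55 PM UTC on Oct 24.
Add 9 hours 25 minutes flight time → 5:20 AM UTC (Oct 25).
Westreach is UTC+12:00, so local arrival = 5:20 AM + 12:00 = 5:20 PM on Oct 25.
Layover = 2:55 AM − 5:20 PM (+1 day) = 9 hours 35 minutes.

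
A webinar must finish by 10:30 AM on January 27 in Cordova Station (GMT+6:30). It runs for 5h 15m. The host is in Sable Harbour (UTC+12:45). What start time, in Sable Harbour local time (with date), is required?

11:30 AM on January 27

Target end time in UTC: 10:30 AM − 6:30 = 4:00 AM on Jan 27.
Subtract 5 hours 15 minutes → start 10:45 PM UTC on Jan 26.
Sable Harbour is UTC+12:45: 10:45 PM + 12:45 = 11:30 AM on Jan 27.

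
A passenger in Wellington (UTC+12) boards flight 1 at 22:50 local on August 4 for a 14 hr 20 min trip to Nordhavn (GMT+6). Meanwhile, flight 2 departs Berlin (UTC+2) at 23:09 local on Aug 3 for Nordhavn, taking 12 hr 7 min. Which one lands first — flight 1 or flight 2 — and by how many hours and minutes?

the second, by 15 hours 54 minutes

Flight 1 in UTC: 22:50 − 12:00 = 10:50 on Aug 4.
+14 hours and 20 minutes → arrive 01:10 UTC on Aug 5.
Flight 2 in UTC: 23:09 − 2:00 = 21:09 on Aug 3.
+12 hours and 7 minutes → arrive 09:16 UTC on Aug 4.
Flight 2 lands earlier by 15 hours 54 minutes.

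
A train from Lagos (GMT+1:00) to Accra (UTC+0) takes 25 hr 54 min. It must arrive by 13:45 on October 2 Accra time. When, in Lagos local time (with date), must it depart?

Target arrival is already UTC: 13:45 on Oct 2.
Subtract 25 hours 54 minutes → departure 11:51 UTC on Oct 1.
Lagos is UTC+1:00: 11:51 + 1:00 = 12:51 on Oct 1.

12:51 on October 1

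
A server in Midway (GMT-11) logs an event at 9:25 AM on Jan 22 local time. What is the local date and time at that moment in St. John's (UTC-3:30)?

4:55 PM on January 22

In UTC: 9:25 AM + 11:00 = 8:25 PM on Jan 22.
St. John's is UTC−3:30: 8:25 PM − 3:30 = 4:55 PM on Jan 22.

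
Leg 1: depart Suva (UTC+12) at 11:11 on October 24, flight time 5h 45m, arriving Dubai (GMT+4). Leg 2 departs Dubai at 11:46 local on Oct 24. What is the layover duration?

2 hours 50 minutes

Convert departure to UTC: 11:11 − 12:00 = 23:11 UTC on Oct 23.
Add 5 hours 45 minutes flight time → 04:56 UTC (Oct 24).
Dubai is UTC+4:00, so local arrival = 04:56 + 4:00 = 08:56 on Oct 24.
Layover = 11:46 − 08:56 = 2 hours 50 minutes.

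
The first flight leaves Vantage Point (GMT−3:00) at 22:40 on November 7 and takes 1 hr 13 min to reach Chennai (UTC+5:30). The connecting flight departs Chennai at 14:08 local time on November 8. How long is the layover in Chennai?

Convert departure to UTC: 22:40 + 3:00 = 01:40 UTC on Nov 8.
Add 1 hour 13 minutes flight time → 02:53 UTC.
Chennai is UTC+5:30, so local arrival = 02:53 + 5:30 = 08:23 on Nov 8.
Layover = 14:08 − 08:23 = 5 hours 45 minutes.

5 hours 45 minutes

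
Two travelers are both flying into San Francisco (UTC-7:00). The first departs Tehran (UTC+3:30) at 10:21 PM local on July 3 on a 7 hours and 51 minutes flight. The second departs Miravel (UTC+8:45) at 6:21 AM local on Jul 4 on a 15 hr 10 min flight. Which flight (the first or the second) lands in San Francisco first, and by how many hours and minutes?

the first, by 10 hours 4 minutes

Flight 1 in UTC: 10:21 PM − 3:30 = 6:51 PM on Jul 3.
+7 hours 51 minutes → arrive 2:42 AM UTC on Jul 4.
Flight 2 in UTC: 6:21 AM − 8:45 = 9:36 PM on Jul 3.
+15 hours 10 minutes → arrive 12:46 PM UTC on Jul 4.
Flight 1 lands earlier by 10 hours 4 minutes.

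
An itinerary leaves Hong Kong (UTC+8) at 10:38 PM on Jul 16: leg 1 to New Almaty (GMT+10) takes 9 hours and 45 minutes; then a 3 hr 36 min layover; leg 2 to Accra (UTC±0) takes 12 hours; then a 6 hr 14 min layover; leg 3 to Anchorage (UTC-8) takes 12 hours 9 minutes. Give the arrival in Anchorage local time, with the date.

Convert departure to UTC: 10:38 PM − 8:00 = 2:38 PM UTC on Jul 16.
Add 9 hours 45 minutes leg 1 → 12:23 AM UTC (Jul 17).
Add 3 hours 36 minutes layover in New Almaty → 3:59 AM UTC.
Add 12 hours leg 2 → 3:59 PM UTC.
Add 6 hours and 14 minutes layover in Accra → 10:13 PM UTC.
Add 12 hours and 9 minutes leg 3 → 10:22 AM UTC (Jul 18).
Anchorage is UTC−8:00, so local arrival = 10:22 AM − 8:00 = 2:22 AM on Jul 18.

2:22 AM on July 18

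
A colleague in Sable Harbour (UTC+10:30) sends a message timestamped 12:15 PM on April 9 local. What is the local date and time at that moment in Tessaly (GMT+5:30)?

7:15 AM on April 9

In UTC: 12:15 PM − 10:30 = 1:45 AM on Apr 9.
Tessaly is UTC+5:30: 1:45 AM + 5:30 = 7:15 AM on Apr 9.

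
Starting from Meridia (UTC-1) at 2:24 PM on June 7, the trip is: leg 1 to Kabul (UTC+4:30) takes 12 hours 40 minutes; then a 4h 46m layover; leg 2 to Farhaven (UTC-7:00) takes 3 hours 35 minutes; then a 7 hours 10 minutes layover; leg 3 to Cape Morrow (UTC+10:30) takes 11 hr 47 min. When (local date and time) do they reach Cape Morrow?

Convert departure to UTC: 2:24 PM + 1:00 = 3:24 PM UTC on Jun 7.
Add 12 hours 40 minutes leg 1 → 4:04 AM UTC (Jun 8).
Add 4 hours and 46 minutes layover in Kabul → 8:50 AM UTC.
Add 3 hours and 35 minutes leg 2 → 12:25 PM UTC.
Add 7 hours and 10 minutes layover in Farhaven → 7:35 PM UTC.
Add 11 hours 47 minutes leg 3 → 7:22 AM UTC (Jun 9).
Cape Morrow is UTC+10:30, so local arrival = 7:22 AM + 10:30 = 5:52 PM on Jun 9.

5:52 PM on Jun 9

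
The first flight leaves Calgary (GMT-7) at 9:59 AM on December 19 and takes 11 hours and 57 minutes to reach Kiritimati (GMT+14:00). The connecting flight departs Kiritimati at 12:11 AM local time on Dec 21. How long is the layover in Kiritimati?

5 hours 15 minutes

Convert departure to UTC: 9:59 AM + 7:00 = 4:59 PM UTC on Dec 19.
Add 11 hours 57 minutes flight time → 4:56 AM UTC (Dec 20).
Kiritimati is UTC+14:00, so local arrival = 4:56 AM + 14:00 = 6:56 PM on Dec 20.
Layover = 12:11 AM − 6:56 PM (+1 day) = 5 hours 15 minutes.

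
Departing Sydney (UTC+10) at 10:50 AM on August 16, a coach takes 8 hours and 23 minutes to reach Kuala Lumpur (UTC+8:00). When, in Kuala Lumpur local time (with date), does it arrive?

5:13 PM on August 16

Kuala Lumpur is 2:00 behind Sydney.
After 8 hours and 23 minutes it is 7:13 PM in Sydney.
Shift by the zone difference: 7:13 PM − 2:00 = 5:13 PM on Aug 16 in Kuala Lumpur.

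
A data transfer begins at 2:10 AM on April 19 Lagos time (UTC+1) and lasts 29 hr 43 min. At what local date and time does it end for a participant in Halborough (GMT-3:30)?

3:23 AM on April 20

Convert start to UTC: 2:10 AM − 1:00 = 1:10 AM UTC on Apr 19.
Add 29 hours and 43 minutes duration → 6:53 AM UTC (Apr 20).
Halborough is UTC−3:30, so local end time = 6:53 AM − 3:30 = 3:23 AM on Apr 20.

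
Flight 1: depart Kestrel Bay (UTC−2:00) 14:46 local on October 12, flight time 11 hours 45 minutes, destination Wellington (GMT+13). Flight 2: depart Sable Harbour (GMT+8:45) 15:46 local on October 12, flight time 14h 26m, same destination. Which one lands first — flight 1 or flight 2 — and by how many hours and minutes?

the second, by 7 hours 4 minutes

Flight 1 in UTC: 14:46 + 2:00 = 16:46 on Oct 12.
+11 hours 45 minutes → arrive 04:31 UTC on Oct 13.
Flight 2 in UTC: 15:46 − 8:45 = 07:01 on Oct 12.
+14 hours 26 minutes → arrive 21:27 UTC on Oct 12.
Flight 2 lands earlier by 7 hours 4 minutes.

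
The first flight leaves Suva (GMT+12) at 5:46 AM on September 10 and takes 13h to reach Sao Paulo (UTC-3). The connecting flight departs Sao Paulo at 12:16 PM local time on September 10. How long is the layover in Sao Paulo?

8 hours 30 minutes

Convert departure to UTC: 5:46 AM − 12:00 = 5:46 PM UTC on Sep 9.
Add 13 hours flight time → 6:46 AM UTC (Sep 10).
Sao Paulo is UTC−3:00, so local arrival = 6:46 AM − 3:00 = 3:46 AM on Sep 10.
Layover = 12:16 PM − 3:46 AM = 8 hours 30 minutes.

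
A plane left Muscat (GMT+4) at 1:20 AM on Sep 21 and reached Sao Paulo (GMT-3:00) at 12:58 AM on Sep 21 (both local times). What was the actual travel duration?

6 hours 38 minutes

Departure in UTC: 1:20 AM − 4:00 = 9:20 PM on Sep 20.
Arrival in UTC: 12:58 AM + 3:00 = 3:58 AM on Sep 21.
Elapsed = 3:58 AM − 9:20 PM (+1 day) = 6 hours 38 minutes.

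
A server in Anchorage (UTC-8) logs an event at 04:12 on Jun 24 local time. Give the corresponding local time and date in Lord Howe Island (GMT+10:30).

22:42 on Jun 24

Lord Howe Island is 18:30 ahead of Anchorage.
Shift by the zone difference: 04:12 + 18:30 = 22:42 on Jun 24 in Lord Howe Island.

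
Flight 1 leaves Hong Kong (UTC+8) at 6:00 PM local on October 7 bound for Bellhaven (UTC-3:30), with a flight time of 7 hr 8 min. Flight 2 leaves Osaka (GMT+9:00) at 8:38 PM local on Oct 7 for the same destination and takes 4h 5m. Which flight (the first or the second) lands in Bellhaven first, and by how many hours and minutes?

Flight 1 in UTC: 6:00 PM − 8:00 = 10:00 AM on Oct 7.
+7 hours 8 minutes → arrive 5:08 PM UTC on Oct 7.
Flight 2 in UTC: 8:38 PM − 9:00 = 11:38 AM on Oct 7.
+4 hours 5 minutes → arrive 3:43 PM UTC on Oct 7.
Flight 2 lands earlier by 1 hour 25 minutes.

the second, by 1 hour 25 minutes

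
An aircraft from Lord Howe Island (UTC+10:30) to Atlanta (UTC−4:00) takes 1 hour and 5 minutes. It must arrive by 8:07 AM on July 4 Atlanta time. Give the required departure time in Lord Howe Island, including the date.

Target arrival in UTC: 8:07 AM + 4:00 = 12:07 PM on Jul 4.
Subtract 1 hour 5 minutes → departure 11:02 AM UTC on Jul 4.
Lord Howe Island is UTC+10:30: 11:02 AM + 10:30 = 9:32 PM on Jul 4.

9:32 PM on July 4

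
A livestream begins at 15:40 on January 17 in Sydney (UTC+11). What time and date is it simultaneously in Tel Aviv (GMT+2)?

In UTC: 15:40 − 11:00 = 04:40 on Jan 17.
Tel Aviv is UTC+2:00: 04:40 + 2:00 = 06:40 on Jan 17.

06:40 on January 17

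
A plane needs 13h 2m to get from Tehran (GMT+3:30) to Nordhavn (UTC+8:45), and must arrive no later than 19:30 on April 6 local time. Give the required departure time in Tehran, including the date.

01:13 on April 6

Target arrival in UTC: 19:30 − 8:45 = 10:45 on Apr 6.
Subtract 13 hours and 2 minutes → departure 21:43 UTC on Apr 5.
Tehran is UTC+3:30: 21:43 + 3:30 = 01:13 on Apr 6.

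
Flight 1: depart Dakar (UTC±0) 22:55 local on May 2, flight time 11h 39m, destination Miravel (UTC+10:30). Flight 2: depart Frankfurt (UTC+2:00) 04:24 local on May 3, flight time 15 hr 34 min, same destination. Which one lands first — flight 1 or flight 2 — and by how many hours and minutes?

Flight 1 departs at 22:55 UTC (May 2).
+11 hours and 39 minutes → arrive 10:34 UTC on May 3.
Flight 2 in UTC: 04:24 − 2:00 = 02:24 on May 3.
+15 hours 34 minutes → arrive 17:58 UTC on May 3.
Flight 1 lands earlier by 7 hours 24 minutes.

the first, by 7 hours 24 minutes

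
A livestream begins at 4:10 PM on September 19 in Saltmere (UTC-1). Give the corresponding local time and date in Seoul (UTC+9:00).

2:10 AM on September 20

In UTC: 4:10 PM + 1:00 = 5:10 PM on Sep 19.
Seoul is UTC+9:00: 5:10 PM + 9:00 = 2:10 AM on Sep 20.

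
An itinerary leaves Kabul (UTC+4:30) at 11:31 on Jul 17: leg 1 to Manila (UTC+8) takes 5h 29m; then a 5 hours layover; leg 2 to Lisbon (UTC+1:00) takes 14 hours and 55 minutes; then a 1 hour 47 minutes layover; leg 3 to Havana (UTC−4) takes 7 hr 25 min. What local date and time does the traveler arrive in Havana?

13:37 on Jul 18

Convert departure to UTC: 11:31 − 4:30 = 07:01 UTC on Jul 17.
Add 5 hours and 29 minutes leg 1 → 12:30 UTC.
Add 5 hours layover in Manila → 17:30 UTC.
Add 14 hours 55 minutes leg 2 → 08:25 UTC (Jul 18).
Add 1 hour and 47 minutes layover in Lisbon → 10:12 UTC.
Add 7 hours 25 minutes leg 3 → 17:37 UTC.
Havana is UTC−4:00, so local arrival = 17:37 − 4:00 = 13:37 on Jul 18.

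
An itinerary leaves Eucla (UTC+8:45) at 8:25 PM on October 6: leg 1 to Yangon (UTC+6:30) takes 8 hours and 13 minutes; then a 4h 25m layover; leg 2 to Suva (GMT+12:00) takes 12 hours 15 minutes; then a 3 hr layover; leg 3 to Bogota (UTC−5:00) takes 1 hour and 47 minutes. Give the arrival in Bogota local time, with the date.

Convert departure to UTC: 8:25 PM − 8:45 = 11:40 AM UTC on Oct 6.
Add 8 hours 13 minutes leg 1 → 7:53 PM UTC.
Add 4 hours 25 minutes layover in Yangon → 12:18 AM UTC (Oct 7).
Add 12 hours 15 minutes leg 2 → 12:33 PM UTC.
Add 3 hours layover in Suva → 3:33 PM UTC.
Add 1 hour and 47 minutes leg 3 → 5:20 PM UTC.
Bogota is UTC−5:00, so local arrival = 5:20 PM − 5:00 = 12:20 PM on Oct 7.

12:20 PM on October 7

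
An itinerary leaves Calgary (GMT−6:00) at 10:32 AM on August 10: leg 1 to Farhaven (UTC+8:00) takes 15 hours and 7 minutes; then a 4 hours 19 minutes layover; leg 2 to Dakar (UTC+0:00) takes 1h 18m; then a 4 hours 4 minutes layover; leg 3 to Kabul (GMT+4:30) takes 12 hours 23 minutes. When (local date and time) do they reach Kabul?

10:13 AM on Aug 12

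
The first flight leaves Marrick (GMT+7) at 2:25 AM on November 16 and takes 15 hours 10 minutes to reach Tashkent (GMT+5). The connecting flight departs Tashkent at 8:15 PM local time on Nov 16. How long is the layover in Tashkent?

4 hours 40 minutes

Convert departure to UTC: 2:25 AM − 7:00 = 7:25 PM UTC on Nov 15.
Add 15 hours and 10 minutes flight time → 10:35 AM UTC (Nov 16).
Tashkent is UTC+5:00, so local arrival = 10:35 AM + 5:00 = 3:35 PM on Nov 16.
Layover = 8:15 PM − 3:35 PM = 4 hours 40 minutes.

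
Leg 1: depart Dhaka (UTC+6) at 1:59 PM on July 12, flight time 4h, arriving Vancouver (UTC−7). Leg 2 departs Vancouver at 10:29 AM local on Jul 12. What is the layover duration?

5 hours 30 minutes

Convert departure to UTC: 1:59 PM − 6:00 = 7:59 AM UTC on Jul 12.
Add 4 hours flight time → 11:59 AM UTC.
Vancouver is UTC−7:00, so local arrival = 11:59 AM − 7:00 = 4:59 AM on Jul 12.
Layover = 10:29 AM − 4:59 AM = 5 hours 30 minutes.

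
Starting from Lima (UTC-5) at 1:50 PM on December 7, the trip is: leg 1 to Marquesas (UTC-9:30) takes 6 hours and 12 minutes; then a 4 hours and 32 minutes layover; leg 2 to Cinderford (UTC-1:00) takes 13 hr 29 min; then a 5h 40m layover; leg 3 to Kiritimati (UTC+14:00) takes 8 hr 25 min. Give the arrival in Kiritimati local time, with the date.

11:08 PM on December 9

Convert departure to UTC: 1:50 PM + 5:00 = 6:50 PM UTC on Dec 7.
Add 6 hours and 12 minutes leg 1 → 1:02 AM UTC (Dec 8).
Add 4 hours and 32 minutes layover in Marquesas → 5:34 AM UTC.
Add 13 hours 29 minutes leg 2 → 7:03 PM UTC.
Add 5 hours and 40 minutes layover in Cinderford → 12:43 AM UTC (Dec 9).
Add 8 hours 25 minutes leg 3 → 9:08 AM UTC.
Kiritimati is UTC+14:00, so local arrival = 9:08 AM + 14:00 = 11:08 PM on Dec 9.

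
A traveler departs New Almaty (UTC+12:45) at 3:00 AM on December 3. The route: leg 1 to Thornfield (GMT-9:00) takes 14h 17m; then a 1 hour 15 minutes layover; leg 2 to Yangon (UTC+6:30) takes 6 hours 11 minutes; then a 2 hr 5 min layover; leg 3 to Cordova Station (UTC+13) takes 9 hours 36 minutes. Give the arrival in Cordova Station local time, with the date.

12:39 PM on December 4

Convert departure to UTC: 3:00 AM − 12:45 = 2:15 PM UTC on Dec 2.
Add 14 hours and 17 minutes leg 1 → 4:32 AM UTC (Dec 3).
Add 1 hour and 15 minutes layover in Thornfield → 5:47 AM UTC.
Add 6 hours and 11 minutes leg 2 → 11:58 AM UTC.
Add 2 hours and 5 minutes layover in Yangon → 2:03 PM UTC.
Add 9 hours and 36 minutes leg 3 → 11:39 PM UTC.
Cordova Station is UTC+13:00, so local arrival = 11:39 PM + 13:00 = 12:39 PM on Dec 4.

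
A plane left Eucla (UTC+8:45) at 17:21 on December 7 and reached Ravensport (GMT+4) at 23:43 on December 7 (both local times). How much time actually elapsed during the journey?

11 hours 7 minutes

Departure in UTC: 17:21 − 8:45 = 08:36 on Dec 7.
Arrival in UTC: 23:43 − 4:00 = 19:43 on Dec 7.
Elapsed = 19:43 − 08:36 = 11 hours 7 minutes.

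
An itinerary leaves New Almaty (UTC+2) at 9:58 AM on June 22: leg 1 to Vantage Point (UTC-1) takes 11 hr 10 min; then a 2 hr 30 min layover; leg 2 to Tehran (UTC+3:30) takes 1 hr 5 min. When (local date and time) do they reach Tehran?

2:13 AM on June 23

Convert departure to UTC: 9:58 AM − 2:00 = 7:58 AM UTC on Jun 22.
Add 11 hours and 10 minutes leg 1 → 7:08 PM UTC.
Add 2 hours and 30 minutes layover in Vantage Point → 9:38 PM UTC.
Add 1 hour and 5 minutes leg 2 → 10:43 PM UTC.
Tehran is UTC+3:30, so local arrival = 10:43 PM + 3:30 = 2:13 AM on Jun 23.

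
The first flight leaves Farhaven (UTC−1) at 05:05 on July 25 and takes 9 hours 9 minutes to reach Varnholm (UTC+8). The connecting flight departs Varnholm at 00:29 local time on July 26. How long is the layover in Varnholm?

1 hour 15 minutes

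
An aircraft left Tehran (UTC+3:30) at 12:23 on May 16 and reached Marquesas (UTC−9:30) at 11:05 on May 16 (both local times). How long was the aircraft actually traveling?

11 hours 42 minutes

Marquesas is 13:00 behind Tehran.
Clock-face elapsed time (ignoring zones) is −1 hour 18 minutes.
Actual elapsed = −1 hour 18 minutes + 13:00 = 11 hours 42 minutes.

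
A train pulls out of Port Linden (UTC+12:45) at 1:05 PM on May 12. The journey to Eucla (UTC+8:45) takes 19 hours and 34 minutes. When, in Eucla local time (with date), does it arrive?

Convert departure to UTC: 1:05 PM − 12:45 = 12:20 AM UTC on May 12.
Add 19 hours and 34 minutes travel time → 7:54 PM UTC.
Eucla is UTC+8:45, so local arrival = 7:54 PM + 8:45 = 4:39 AM on May 13.

4:39 AM on May 13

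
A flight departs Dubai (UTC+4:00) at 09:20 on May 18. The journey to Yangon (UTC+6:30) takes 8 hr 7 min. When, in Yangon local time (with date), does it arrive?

19:57 on May 18

Yangon is 2:30 ahead of Dubai.
After 8 hours and 7 minutes it is 17:27 in Dubai.
Shift by the zone difference: 17:27 + 2:30 = 19:57 on May 18 in Yangon.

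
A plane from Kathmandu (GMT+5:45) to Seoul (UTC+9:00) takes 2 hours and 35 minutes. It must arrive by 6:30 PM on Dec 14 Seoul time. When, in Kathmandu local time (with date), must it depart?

12:40 PM on December 14

Target arrival in UTC: 6:30 PM − 9:00 = 9:30 AM on Dec 14.
Subtract 2 hours and 35 minutes → departure 6:55 AM UTC on Dec 14.
Kathmandu is UTC+5:45: 6:55 AM + 5:45 = 12:40 PM on Dec 14.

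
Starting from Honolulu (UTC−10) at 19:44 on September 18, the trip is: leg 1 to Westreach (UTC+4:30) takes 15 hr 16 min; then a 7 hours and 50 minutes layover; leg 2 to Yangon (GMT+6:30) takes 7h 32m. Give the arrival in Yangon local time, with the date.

18:52 on September 20

Convert departure to UTC: 19:44 + 10:00 = 05:44 UTC on Sep 19.
Add 15 hours and 16 minutes leg 1 → 21:00 UTC.
Add 7 hours and 50 minutes layover in Westreach → 04:50 UTC (Sep 20).
Add 7 hours 32 minutes leg 2 → 12:22 UTC.
Yangon is UTC+6:30, so local arrival = 12:22 + 6:30 = 18:52 on Sep 20.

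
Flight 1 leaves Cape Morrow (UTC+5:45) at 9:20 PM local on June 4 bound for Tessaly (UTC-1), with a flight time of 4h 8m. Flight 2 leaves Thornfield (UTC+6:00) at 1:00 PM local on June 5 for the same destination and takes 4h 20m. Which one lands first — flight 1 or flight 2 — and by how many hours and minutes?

the first, by 15 hours 37 minutes

Flight 1 in UTC: 9:20 PM − 5:45 = 3:35 PM on Jun 4.
+4 hours 8 minutes → arrive 7:43 PM UTC on Jun 4.
Flight 2 in UTC: 1:00 PM − 6:00 = 7:00 AM on Jun 5.
+4 hours and 20 minutes → arrive 11:20 AM UTC on Jun 5.
Flight 1 lands earlier by 15 hours 37 minutes.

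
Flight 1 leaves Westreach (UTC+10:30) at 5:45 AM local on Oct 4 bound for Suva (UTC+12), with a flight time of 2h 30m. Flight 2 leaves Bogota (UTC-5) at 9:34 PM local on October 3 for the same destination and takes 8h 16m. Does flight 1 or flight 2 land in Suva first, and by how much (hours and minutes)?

Flight 1 in UTC: 5:45 AM − 10:30 = 7:15 PM on Oct 3.
+2 hours and 30 minutes → arrive 9:45 PM UTC on Oct 3.
Flight 2 in UTC: 9:34 PM + 5:00 = 2:34 AM on Oct 4.
+8 hours and 16 minutes → arrive 10:50 AM UTC on Oct 4.
Flight 1 lands earlier by 13 hours 5 minutes.

the first, by 13 hours 5 minutes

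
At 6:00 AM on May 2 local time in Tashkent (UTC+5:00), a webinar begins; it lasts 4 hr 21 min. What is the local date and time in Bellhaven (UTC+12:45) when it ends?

Bellhaven is 7:45 ahead of Tashkent.
After 4 hours 21 minutes it is 10:21 AM in Tashkent.
Shift by the zone difference: 10:21 AM + 7:45 = 6:06 PM on May 2 in Bellhaven.

6:06 PM on May 2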